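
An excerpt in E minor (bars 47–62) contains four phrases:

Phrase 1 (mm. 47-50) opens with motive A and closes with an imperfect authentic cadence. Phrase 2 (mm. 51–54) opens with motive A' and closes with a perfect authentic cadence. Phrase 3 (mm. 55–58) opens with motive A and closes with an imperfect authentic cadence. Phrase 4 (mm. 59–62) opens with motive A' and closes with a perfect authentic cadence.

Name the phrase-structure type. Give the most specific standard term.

The cadence pattern IAC–PAC–IAC–PAC is weak–strong twice, and phrases 3–4 restate phrases 1–2: a period heard twice, not a double period (which would end weakly at phrase 2).

repeated period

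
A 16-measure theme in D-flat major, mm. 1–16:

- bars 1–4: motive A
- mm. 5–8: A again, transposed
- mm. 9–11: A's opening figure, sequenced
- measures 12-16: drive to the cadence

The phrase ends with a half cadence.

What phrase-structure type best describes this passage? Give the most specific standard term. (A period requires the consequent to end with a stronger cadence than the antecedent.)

sentence

Basic idea (measures 1–4) + its repetition (mm. 5-8) form the presentation; fragmentation and cadence (mm. 9–16) form the continuation — the 16-bar whole is a sentence.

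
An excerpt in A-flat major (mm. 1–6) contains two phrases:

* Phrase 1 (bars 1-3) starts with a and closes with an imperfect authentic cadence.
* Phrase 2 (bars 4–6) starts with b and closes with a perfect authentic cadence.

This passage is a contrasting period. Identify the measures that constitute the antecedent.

measures 1–3

The antecedent is the phrase ending with the weaker cadence (imperfect authentic cadence, phrase 1) and the consequent the one ending more conclusively (perfect authentic cadence, phrase 2); the antecedent is bars 1–3.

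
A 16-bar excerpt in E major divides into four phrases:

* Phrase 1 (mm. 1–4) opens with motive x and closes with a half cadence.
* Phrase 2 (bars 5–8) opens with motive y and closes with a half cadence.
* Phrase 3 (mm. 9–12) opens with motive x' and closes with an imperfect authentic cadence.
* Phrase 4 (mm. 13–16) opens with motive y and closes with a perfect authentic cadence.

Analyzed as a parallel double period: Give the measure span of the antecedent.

measures 1–8

In a double period the four phrases pair into a large antecedent (phrases 1–2, ending half cadence) and a large consequent (phrases 3–4, ending perfect authentic cadence). The antecedent spans mm. 1–8.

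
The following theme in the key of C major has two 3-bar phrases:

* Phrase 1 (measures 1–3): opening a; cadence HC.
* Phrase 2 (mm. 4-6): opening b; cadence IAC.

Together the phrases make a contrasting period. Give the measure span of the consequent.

measures 4–6

The phrase ending with the weaker cadence (half cadence) is the antecedent; the one ending more conclusively (imperfect authentic cadence) is the consequent. The consequent is measures 4–6.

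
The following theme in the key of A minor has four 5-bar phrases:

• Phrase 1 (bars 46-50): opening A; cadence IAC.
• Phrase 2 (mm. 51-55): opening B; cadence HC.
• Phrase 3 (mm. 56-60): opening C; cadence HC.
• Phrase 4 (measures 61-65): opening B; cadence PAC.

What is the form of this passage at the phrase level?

contrasting double period

Four phrases in two halves: the first half (mm. 46-55) ends with a half cadence, the second (mm. 56–65) with a perfect authentic cadence — a large antecedent–consequent pair, i.e. a double period.
Phrase 3 begins with different material from phrase 1, making it contrasting.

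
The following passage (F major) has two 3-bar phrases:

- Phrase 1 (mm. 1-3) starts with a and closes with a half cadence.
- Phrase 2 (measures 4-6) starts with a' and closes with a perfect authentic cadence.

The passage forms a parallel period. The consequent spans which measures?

measures 4–6

The antecedent is the phrase ending with the weaker cadence (half cadence, phrase 1) and the consequent the one ending more conclusively (perfect authentic cadence, phrase 2); the consequent is mm. 4-6.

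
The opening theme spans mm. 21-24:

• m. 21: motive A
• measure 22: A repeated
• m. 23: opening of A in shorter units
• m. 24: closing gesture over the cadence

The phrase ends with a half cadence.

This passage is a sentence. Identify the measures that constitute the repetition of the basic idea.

The presentation of a sentence is the basic idea (bar 21) plus its repetition (bar 22); the repetition of the basic idea is therefore m. 22.

measures 22–22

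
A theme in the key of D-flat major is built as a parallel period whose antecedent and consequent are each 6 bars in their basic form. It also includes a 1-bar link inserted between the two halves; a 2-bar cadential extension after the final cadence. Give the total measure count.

Basic parallel period: 6 + 6 = 12 bars.
12 (basic form) + 1 (link) + 2 (cadential extension) = 15.

15 measures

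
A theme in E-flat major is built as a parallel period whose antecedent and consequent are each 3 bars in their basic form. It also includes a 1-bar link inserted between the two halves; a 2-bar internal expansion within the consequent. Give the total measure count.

9 measures

Basic parallel period: 3 + 3 = 6 bars.
6 (basic form) + 1 (link) + 2 (internal expansion) = 9.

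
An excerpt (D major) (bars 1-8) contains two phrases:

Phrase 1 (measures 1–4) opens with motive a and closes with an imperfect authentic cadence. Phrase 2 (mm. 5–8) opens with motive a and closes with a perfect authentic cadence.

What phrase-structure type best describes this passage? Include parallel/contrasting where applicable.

Phrase 1 ends with an imperfect authentic cadence (weaker) and phrase 2 with a perfect authentic cadence (stronger): antecedent + consequent = a period.
The two phrases open with the same material (a / a), so the period is parallel.

parallel period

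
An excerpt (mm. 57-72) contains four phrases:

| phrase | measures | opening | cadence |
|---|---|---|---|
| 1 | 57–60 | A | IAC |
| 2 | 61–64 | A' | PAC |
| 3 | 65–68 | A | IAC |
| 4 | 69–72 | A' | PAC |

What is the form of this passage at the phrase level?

repeated period

The cadence pattern IAC–PAC–IAC–PAC is weak–strong twice, and phrases 3–4 restate phrases 1–2: a period heard twice, not a double period (which would end weakly at phrase 2).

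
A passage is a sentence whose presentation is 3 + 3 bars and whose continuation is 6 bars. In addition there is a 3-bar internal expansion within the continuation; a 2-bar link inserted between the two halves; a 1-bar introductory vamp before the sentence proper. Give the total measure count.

Basic sentence: 3 + 3 + 6 = 12 bars.
12 (basic form) + 3 (internal expansion) + 2 (link) + 1 (introduction) = 18.

18 measures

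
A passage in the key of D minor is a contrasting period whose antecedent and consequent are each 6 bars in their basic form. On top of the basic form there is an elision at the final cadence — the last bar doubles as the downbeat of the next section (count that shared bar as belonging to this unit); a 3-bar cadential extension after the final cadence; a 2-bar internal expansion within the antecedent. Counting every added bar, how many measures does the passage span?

17 measures

Basic contrasting period: 6 + 6 = 12 bars.
12 (basic form) + 3 (cadential extension) + 2 (internal expansion) = 17.
The elision shares a bar with the next section but does not change this unit's count.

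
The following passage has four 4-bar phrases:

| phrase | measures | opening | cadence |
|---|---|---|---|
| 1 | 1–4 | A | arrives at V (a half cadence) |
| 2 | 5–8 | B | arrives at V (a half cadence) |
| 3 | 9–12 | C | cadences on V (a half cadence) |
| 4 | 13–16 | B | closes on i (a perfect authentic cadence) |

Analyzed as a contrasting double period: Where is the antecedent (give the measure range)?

measures 1–8

In a double period the four phrases pair into a large antecedent (phrases 1–2, ending half cadence) and a large consequent (phrases 3–4, ending perfect authentic cadence). The antecedent spans mm. 1–8.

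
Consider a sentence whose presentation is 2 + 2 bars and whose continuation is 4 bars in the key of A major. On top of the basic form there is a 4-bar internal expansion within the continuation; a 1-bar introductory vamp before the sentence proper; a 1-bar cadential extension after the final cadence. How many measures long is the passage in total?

Basic sentence: 2 + 2 + 4 = 8 bars.
8 (basic form) + 4 (internal expansion) + 1 (introduction) + 1 (cadential extension) = 14.

14 measures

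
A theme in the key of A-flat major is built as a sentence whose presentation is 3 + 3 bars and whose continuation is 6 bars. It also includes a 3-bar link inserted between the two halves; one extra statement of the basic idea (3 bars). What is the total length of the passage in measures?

18 measures

Basic sentence: 3 + 3 + 6 = 12 bars.
12 (basic form) + 3 (link) + 3 (extra statement) = 18.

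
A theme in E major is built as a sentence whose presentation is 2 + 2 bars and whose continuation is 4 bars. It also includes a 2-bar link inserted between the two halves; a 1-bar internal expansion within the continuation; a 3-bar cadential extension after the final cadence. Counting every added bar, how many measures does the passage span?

Basic sentence: 2 + 2 + 4 = 8 bars.
8 (basic form) + 2 (link) + 1 (internal expansion) + 3 (cadential extension) = 14.

14 measures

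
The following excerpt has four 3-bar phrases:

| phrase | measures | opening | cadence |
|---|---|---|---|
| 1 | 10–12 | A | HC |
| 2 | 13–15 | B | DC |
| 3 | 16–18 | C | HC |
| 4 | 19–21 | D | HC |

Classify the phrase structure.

Phrase 4 ends with a half cadence, no stronger than phrase 2's deceptive cadence, so the four phrases do not form a double period; nor do phrases 3–4 duplicate 1–2, so it is not a repeated period. With no phrase reaching a conclusive cadence, the passage is a phrase group.

phrase group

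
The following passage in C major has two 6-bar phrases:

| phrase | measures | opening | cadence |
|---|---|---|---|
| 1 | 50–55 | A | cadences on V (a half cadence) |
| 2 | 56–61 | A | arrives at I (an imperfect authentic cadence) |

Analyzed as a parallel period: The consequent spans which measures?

measures 56–61

The antecedent is the phrase ending with the weaker cadence (half cadence, phrase 1) and the consequent the one ending more conclusively (imperfect authentic cadence, phrase 2); the consequent is bars 56–61.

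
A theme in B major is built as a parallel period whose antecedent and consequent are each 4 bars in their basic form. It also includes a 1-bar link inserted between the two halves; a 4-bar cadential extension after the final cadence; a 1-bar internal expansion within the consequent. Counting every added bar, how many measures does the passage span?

14 measures

Basic parallel period: 4 + 4 = 8 bars.
8 (basic form) + 1 (link) + 4 (cadential extension) + 1 (internal expansion) = 14.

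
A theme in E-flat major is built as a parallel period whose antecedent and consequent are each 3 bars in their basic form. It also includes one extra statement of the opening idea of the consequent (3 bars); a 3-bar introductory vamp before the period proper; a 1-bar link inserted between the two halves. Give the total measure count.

Basic parallel period: 3 + 3 = 6 bars.
6 (basic form) + 3 (extra statement) + 3 (introduction) + 1 (link) = 13.

13 measures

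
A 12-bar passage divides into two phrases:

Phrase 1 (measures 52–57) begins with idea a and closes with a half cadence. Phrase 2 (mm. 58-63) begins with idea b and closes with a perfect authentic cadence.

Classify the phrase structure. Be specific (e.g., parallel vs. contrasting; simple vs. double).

contrasting period

Phrase 1 ends with a half cadence (weaker) and phrase 2 with a perfect authentic cadence (stronger): antecedent + consequent = a period.
The two phrases open with different material (a / b), so the period is contrasting.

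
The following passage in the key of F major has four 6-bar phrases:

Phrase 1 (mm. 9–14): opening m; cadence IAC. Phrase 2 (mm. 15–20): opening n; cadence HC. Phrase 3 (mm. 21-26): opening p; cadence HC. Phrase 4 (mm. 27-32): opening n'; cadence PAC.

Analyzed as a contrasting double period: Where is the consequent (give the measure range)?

In a double period the four phrases pair into a large antecedent (phrases 1–2, ending half cadence) and a large consequent (phrases 3–4, ending perfect authentic cadence). The consequent spans bars 21–32.

measures 21–32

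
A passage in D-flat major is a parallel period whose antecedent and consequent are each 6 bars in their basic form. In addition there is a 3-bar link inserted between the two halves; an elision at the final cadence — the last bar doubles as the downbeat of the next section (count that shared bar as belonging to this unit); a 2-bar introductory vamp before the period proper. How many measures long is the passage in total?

17 measures

Basic parallel period: 6 + 6 = 12 bars.
12 (basic form) + 3 (link) + 2 (introduction) = 17.
The elision shares a bar with the next section but does not change this unit's count.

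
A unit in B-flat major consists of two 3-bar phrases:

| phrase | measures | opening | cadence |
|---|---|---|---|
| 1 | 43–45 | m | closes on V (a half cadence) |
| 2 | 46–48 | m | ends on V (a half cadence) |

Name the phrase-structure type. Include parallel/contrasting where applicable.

repeated phrase

Both phrases have the same opening (m) and the same cadence (half cadence): the second is a restatement, not a consequent, so this is a repeated phrase rather than a period.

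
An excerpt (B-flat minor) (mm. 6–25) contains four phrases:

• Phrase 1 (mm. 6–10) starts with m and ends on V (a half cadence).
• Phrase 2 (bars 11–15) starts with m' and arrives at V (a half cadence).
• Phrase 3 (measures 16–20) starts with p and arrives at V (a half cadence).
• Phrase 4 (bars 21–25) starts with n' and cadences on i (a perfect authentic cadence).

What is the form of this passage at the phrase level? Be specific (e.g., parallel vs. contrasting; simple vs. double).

contrasting double period

Four phrases in two halves: the first half (bars 6-15) ends with a half cadence, the second (mm. 16–25) with a perfect authentic cadence — a large antecedent–consequent pair, i.e. a double period.
Phrase 3 begins with different material from phrase 1, making it contrasting.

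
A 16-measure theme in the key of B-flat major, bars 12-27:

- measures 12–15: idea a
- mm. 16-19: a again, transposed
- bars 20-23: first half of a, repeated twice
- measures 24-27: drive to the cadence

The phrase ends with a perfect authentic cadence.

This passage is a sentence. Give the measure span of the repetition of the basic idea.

The presentation of a sentence is the basic idea (measures 12–15) plus its repetition (measures 16-19); the repetition of the basic idea is therefore measures 16–19.

measures 16–19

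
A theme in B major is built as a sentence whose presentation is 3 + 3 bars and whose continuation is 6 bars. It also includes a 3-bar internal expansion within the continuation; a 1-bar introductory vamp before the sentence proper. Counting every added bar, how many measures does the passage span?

16 measures

Basic sentence: 3 + 3 + 6 = 12 bars.
12 (basic form) + 3 (internal expansion) + 1 (introduction) = 16.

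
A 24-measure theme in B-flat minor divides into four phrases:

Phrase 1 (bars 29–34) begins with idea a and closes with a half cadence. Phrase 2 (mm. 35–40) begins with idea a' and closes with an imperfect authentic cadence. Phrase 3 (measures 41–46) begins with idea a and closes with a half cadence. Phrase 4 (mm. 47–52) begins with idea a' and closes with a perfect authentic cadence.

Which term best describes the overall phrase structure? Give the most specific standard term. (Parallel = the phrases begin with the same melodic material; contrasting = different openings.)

Four phrases in two halves: the first half (measures 29–40) ends with an imperfect authentic cadence, the second (mm. 41–52) with a perfect authentic cadence — a large antecedent–consequent pair, i.e. a double period.
Phrase 3 begins with the same material as phrase 1, making it parallel.

parallel double period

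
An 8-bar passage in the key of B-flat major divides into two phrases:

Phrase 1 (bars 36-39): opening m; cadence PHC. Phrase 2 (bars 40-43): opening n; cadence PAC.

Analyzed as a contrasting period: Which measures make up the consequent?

measures 40–43

The antecedent is the phrase ending with the weaker cadence (Phrygian half cadence, phrase 1) and the consequent the one ending more conclusively (perfect authentic cadence, phrase 2); the consequent is measures 40–43.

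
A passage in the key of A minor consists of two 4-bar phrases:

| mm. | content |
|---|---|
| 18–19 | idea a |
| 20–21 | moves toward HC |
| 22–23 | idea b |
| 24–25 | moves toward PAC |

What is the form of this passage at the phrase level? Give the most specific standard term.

contrasting period

Phrase 1 ends with a half cadence (weaker) and phrase 2 with a perfect authentic cadence (stronger): antecedent + consequent = a period.
The two phrases open with different material (a / b), so the period is contrasting.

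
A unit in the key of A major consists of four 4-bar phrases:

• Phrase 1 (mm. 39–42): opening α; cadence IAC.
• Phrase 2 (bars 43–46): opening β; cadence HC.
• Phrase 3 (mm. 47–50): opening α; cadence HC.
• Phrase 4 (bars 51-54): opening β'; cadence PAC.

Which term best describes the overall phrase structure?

Four phrases in two halves: the first half (mm. 39-46) ends with a half cadence, the second (mm. 47–54) with a perfect authentic cadence — a large antecedent–consequent pair, i.e. a double period.
Phrase 3 begins with the same material as phrase 1, making it parallel.

parallel double period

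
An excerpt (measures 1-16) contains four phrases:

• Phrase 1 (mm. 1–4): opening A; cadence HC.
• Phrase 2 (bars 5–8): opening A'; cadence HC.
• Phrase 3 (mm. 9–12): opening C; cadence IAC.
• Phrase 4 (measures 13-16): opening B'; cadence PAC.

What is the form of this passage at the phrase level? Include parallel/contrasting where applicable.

Four phrases in two halves: the first half (bars 1–8) ends with a half cadence, the second (measures 9-16) with a perfect authentic cadence — a large antecedent–consequent pair, i.e. a double period.
Phrase 3 begins with different material from phrase 1, making it contrasting.

contrasting double period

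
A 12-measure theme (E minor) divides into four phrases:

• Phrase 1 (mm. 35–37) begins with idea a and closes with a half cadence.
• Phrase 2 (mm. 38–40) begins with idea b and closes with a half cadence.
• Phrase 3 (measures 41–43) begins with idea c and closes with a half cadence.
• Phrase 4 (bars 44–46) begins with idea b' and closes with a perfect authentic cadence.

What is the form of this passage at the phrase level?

contrasting double period

Four phrases in two halves: the first half (bars 35-40) ends with a half cadence, the second (bars 41-46) with a perfect authentic cadence — a large antecedent–consequent pair, i.e. a double period.
Phrase 3 begins with different material from phrase 1, making it contrasting.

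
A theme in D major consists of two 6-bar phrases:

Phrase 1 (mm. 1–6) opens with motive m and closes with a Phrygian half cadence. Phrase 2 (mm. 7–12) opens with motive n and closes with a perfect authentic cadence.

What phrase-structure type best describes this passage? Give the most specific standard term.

Phrase 1 ends with a Phrygian half cadence (weaker) and phrase 2 with a perfect authentic cadence (stronger): antecedent + consequent = a period.
The two phrases open with different material (m / n), so the period is contrasting.

contrasting period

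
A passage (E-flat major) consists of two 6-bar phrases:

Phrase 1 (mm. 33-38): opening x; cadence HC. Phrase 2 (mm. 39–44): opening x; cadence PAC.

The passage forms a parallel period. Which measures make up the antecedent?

measures 33–38

The phrase ending with the weaker cadence (half cadence) is the antecedent; the one ending more conclusively (perfect authentic cadence) is the consequent. The antecedent is measures 33–38.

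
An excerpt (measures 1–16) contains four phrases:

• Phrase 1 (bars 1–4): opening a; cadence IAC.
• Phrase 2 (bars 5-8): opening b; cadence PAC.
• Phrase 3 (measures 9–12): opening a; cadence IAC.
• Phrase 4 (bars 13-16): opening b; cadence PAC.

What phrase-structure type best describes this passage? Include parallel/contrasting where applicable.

repeated period

The cadence pattern IAC–PAC–IAC–PAC is weak–strong twice, and phrases 3–4 restate phrases 1–2: a period heard twice, not a double period (which would end weakly at phrase 2).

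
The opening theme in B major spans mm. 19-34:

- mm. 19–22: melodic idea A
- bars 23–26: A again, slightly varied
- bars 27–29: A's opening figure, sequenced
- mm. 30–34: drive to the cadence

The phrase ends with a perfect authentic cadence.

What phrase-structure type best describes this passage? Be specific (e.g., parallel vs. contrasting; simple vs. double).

sentence

Basic idea (bars 19–22) + its repetition (measures 23–26) form the presentation; fragmentation and cadence (mm. 27-34) form the continuation — the 16-bar whole is a sentence.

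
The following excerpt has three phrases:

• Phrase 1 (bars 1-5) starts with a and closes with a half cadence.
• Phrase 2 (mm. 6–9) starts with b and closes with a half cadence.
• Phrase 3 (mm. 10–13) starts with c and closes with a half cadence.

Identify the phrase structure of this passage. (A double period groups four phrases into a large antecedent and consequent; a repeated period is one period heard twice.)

phrase group

The final phrase closes with a half cadence, which is not stronger than the preceding half cadence; the 3 phrases lack an overall antecedent–consequent design and so form a phrase group.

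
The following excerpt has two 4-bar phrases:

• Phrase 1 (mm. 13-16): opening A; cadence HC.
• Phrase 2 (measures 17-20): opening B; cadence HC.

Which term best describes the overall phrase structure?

The second phrase closes with a half cadence, which is not stronger than the first phrase's half cadence; without a weak→strong cadential pair there is no antecedent–consequent relationship, so this is a phrase group rather than a period.

phrase group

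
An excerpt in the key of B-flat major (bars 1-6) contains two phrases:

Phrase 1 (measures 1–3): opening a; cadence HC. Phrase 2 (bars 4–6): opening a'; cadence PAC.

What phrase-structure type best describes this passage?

Phrase 1 ends with a half cadence (weaker) and phrase 2 with a perfect authentic cadence (stronger): antecedent + consequent = a period.
The two phrases open with the same material (a / a'), so the period is parallel.

parallel period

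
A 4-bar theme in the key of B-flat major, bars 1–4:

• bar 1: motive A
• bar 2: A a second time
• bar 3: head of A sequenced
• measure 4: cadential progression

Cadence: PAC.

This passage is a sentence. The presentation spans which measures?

measures 1–2

The presentation of a sentence is the basic idea (bar 1) plus its repetition (bar 2); the presentation is therefore measures 1-2.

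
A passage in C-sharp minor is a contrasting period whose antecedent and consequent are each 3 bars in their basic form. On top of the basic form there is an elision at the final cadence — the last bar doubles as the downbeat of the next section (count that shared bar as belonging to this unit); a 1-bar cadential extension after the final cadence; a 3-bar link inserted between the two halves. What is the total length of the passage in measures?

10 measures

Basic contrasting period: 3 + 3 = 6 bars.
6 (basic form) + 1 (cadential extension) + 3 (link) = 10.
The elision shares a bar with the next section but does not change this unit's count.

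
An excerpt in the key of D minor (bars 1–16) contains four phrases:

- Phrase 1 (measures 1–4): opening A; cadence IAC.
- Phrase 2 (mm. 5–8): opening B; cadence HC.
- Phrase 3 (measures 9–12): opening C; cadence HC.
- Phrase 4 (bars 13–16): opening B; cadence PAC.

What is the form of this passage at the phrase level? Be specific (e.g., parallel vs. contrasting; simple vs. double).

contrasting double period

Four phrases in two halves: the first half (mm. 1-8) ends with a half cadence, the second (mm. 9-16) with a perfect authentic cadence — a large antecedent–consequent pair, i.e. a double period.
Phrase 3 begins with different material from phrase 1, making it contrasting.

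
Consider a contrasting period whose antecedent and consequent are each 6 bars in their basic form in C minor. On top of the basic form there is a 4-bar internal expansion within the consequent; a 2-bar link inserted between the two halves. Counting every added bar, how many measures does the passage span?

18 measures

Basic contrasting period: 6 + 6 = 12 bars.
12 (basic form) + 4 (internal expansion) + 2 (link) = 18.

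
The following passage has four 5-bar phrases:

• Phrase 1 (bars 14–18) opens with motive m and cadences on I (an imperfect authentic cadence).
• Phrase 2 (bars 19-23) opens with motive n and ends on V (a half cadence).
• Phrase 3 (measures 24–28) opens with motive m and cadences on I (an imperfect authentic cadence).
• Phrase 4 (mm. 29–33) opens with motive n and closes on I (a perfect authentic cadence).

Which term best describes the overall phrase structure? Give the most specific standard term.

Four phrases in two halves: the first half (mm. 14–23) ends with a half cadence, the second (bars 24-33) with a perfect authentic cadence — a large antecedent–consequent pair, i.e. a double period.
Phrase 3 begins with the same material as phrase 1, making it parallel.

parallel double period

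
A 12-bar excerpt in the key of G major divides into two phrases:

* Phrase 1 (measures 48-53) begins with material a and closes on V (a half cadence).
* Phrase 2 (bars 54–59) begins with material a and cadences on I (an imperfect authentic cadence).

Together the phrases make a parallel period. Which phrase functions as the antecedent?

phrase 1

The phrase ending with the weaker cadence (half cadence) is the antecedent; the one ending more conclusively (imperfect authentic cadence) is the consequent. The antecedent is phrase 1.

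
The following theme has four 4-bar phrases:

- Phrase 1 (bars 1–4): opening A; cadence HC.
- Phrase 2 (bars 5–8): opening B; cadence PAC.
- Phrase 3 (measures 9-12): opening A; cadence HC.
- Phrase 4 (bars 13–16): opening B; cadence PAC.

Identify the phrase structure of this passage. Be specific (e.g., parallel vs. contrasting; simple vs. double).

repeated period

The cadence pattern HC–PAC–HC–PAC is weak–strong twice, and phrases 3–4 restate phrases 1–2: a period heard twice, not a double period (which would end weakly at phrase 2).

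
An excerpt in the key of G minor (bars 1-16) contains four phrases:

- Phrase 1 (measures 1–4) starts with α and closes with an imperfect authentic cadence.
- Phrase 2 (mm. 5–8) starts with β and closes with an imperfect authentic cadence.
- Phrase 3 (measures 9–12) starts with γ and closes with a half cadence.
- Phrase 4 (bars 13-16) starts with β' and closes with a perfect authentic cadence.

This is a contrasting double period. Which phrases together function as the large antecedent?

In a double period the first pair of phrases (ending imperfect authentic cadence) is the large antecedent and the second pair (ending perfect authentic cadence) is the large consequent; the antecedent is phrases 1 and 2.

phrases 1 and 2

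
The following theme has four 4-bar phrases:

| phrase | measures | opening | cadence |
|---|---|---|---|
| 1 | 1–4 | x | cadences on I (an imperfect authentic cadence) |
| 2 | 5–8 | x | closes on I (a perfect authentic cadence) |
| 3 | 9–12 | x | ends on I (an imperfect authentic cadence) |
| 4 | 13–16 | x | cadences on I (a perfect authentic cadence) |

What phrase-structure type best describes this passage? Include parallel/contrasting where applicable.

The cadence pattern IAC–PAC–IAC–PAC is weak–strong twice, and phrases 3–4 restate phrases 1–2: a period heard twice, not a double period (which would end weakly at phrase 2).

repeated period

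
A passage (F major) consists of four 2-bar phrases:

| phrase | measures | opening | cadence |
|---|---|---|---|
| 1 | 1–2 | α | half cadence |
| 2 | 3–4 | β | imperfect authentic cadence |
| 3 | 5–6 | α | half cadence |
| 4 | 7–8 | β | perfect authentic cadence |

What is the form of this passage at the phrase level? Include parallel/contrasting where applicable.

Four phrases in two halves: the first half (bars 1–4) ends with an imperfect authentic cadence, the second (mm. 5–8) with a perfect authentic cadence — a large antecedent–consequent pair, i.e. a double period.
Phrase 3 begins with the same material as phrase 1, making it parallel.

parallel double period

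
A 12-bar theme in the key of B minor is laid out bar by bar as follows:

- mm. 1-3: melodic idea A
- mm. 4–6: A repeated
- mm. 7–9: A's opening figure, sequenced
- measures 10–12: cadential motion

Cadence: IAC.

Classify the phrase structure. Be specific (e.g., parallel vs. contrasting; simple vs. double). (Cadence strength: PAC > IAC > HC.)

Basic idea (mm. 1–3) + its repetition (mm. 4–6) form the presentation; fragmentation and cadence (bars 7–12) form the continuation — the 12-bar whole is a sentence.

sentence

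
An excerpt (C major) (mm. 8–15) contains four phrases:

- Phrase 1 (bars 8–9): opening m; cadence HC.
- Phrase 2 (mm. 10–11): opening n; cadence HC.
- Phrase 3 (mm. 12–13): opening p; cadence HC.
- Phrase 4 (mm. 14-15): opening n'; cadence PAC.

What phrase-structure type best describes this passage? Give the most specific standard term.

contrasting double period

Four phrases in two halves: the first half (mm. 8–11) ends with a half cadence, the second (mm. 12-15) with a perfect authentic cadence — a large antecedent–consequent pair, i.e. a double period.
Phrase 3 begins with different material from phrase 1, making it contrasting.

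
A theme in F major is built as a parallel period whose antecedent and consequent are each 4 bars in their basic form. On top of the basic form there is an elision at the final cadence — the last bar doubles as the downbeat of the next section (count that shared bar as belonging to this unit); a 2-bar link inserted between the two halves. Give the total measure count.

Basic parallel period: 4 + 4 = 8 bars.
8 (basic form) + 2 (link) = 10.
The elision shares a bar with the next section but does not change this unit's count.

10 measures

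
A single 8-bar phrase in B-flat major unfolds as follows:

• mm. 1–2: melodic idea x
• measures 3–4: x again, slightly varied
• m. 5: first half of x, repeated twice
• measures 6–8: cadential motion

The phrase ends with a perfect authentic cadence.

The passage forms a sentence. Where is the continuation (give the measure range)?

After the presentation (mm. 1–4), the continuation covers the fragmentation through the cadence: mm. 5–8.

measures 5–8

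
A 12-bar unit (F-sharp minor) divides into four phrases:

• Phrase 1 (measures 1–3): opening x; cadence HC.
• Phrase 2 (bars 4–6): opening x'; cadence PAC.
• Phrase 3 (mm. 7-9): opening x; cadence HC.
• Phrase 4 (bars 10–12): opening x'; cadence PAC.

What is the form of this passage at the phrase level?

repeated period

The cadence pattern HC–PAC–HC–PAC is weak–strong twice, and phrases 3–4 restate phrases 1–2: a period heard twice, not a double period (which would end weakly at phrase 2).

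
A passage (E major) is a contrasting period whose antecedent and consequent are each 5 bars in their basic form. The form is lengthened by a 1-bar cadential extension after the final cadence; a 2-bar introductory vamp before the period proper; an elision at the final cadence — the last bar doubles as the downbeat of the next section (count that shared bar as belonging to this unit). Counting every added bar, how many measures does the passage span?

13 measures

Basic contrasting period: 5 + 5 = 10 bars.
10 (basic form) + 1 (cadential extension) + 2 (introduction) = 13.
The elision shares a bar with the next section but does not change this unit's count.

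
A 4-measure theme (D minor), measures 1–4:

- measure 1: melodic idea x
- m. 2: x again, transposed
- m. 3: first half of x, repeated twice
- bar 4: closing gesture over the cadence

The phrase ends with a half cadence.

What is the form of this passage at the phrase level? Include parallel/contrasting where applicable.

sentence

Basic idea (bar 1) + its repetition (m. 2) form the presentation; fragmentation and cadence (mm. 3–4) form the continuation — the 4-bar whole is a sentence.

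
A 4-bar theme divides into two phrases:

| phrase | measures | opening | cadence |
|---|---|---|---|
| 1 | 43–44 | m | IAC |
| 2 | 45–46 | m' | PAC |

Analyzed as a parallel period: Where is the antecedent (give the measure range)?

measures 43–44

The antecedent is the phrase ending with the weaker cadence (imperfect authentic cadence, phrase 1) and the consequent the one ending more conclusively (perfect authentic cadence, phrase 2); the antecedent is mm. 43–44.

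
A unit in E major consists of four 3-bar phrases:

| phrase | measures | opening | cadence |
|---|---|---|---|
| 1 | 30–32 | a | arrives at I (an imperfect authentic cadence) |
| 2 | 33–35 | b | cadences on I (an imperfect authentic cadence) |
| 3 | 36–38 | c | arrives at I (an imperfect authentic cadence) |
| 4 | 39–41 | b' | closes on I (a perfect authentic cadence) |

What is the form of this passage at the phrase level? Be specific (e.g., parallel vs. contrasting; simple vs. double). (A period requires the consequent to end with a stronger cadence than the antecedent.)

Four phrases in two halves: the first half (bars 30–35) ends with an imperfect authentic cadence, the second (bars 36–41) with a perfect authentic cadence — a large antecedent–consequent pair, i.e. a double period.
Phrase 3 begins with different material from phrase 1, making it contrasting.

contrasting double period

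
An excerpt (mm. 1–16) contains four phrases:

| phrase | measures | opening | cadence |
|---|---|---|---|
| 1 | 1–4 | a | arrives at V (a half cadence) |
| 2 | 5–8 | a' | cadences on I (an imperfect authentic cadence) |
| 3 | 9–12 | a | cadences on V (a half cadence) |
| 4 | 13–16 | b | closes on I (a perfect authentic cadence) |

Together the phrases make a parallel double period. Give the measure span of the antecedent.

measures 1–8

In a double period the first pair of phrases (ending imperfect authentic cadence) is the large antecedent and the second pair (ending perfect authentic cadence) is the large consequent; the antecedent is measures 1–8.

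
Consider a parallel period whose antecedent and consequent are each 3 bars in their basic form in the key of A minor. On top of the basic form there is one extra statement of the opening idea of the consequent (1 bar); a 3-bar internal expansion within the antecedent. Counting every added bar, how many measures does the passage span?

Basic parallel period: 3 + 3 = 6 bars.
6 (basic form) + 1 (extra statement) + 3 (internal expansion) = 10.

10 measures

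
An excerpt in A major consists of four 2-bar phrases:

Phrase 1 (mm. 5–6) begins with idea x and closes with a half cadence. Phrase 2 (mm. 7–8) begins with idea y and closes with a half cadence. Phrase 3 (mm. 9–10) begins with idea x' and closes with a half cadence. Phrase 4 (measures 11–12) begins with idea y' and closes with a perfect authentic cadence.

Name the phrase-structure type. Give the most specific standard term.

parallel double period

Four phrases in two halves: the first half (mm. 5–8) ends with a half cadence, the second (measures 9–12) with a perfect authentic cadence — a large antecedent–consequent pair, i.e. a double period.
Phrase 3 begins with the same material as phrase 1, making it parallel.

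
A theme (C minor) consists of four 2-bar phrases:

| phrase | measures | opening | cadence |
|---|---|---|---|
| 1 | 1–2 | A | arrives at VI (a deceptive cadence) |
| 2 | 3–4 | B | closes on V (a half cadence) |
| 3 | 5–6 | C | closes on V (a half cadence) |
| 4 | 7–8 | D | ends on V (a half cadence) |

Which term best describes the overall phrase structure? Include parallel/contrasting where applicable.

phrase group

Phrase 4 ends with a half cadence, no stronger than phrase 2's half cadence, so the four phrases do not form a double period; nor do phrases 3–4 duplicate 1–2, so it is not a repeated period. With no phrase reaching a conclusive cadence, the passage is a phrase group.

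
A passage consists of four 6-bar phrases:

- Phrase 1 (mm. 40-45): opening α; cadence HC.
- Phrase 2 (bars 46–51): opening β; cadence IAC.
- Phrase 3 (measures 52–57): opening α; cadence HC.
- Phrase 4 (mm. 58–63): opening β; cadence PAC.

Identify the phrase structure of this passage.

Four phrases in two halves: the first half (mm. 40–51) ends with an imperfect authentic cadence, the second (mm. 52–63) with a perfect authentic cadence — a large antecedent–consequent pair, i.e. a double period.
Phrase 3 begins with the same material as phrase 1, making it parallel.

parallel double period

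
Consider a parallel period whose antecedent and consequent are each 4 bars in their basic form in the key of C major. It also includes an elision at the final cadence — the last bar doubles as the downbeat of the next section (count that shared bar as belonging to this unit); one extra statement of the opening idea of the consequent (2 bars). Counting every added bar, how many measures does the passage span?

Basic parallel period: 4 + 4 = 8 bars.
8 (basic form) + 2 (extra statement) = 10.
The elision shares a bar with the next section but does not change this unit's count.

10 measures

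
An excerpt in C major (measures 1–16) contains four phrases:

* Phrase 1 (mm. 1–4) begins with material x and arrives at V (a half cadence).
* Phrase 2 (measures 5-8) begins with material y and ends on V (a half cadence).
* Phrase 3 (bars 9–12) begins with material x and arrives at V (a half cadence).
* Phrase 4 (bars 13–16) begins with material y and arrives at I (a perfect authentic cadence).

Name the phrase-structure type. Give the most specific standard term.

parallel double period

Four phrases in two halves: the first half (mm. 1-8) ends with a half cadence, the second (mm. 9–16) with a perfect authentic cadence — a large antecedent–consequent pair, i.e. a double period.
Phrase 3 begins with the same material as phrase 1, making it parallel.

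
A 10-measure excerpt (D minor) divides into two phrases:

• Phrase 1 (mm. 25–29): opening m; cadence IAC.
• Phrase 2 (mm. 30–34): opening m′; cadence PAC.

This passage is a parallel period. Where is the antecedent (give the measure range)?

The antecedent is the phrase ending with the weaker cadence (imperfect authentic cadence, phrase 1) and the consequent the one ending more conclusively (perfect authentic cadence, phrase 2); the antecedent is mm. 25–29.

measures 25–29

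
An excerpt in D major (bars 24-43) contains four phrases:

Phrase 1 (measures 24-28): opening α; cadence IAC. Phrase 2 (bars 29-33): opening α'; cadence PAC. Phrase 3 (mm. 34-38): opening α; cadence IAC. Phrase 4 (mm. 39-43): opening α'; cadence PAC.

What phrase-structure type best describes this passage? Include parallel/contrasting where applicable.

repeated period

The cadence pattern IAC–PAC–IAC–PAC is weak–strong twice, and phrases 3–4 restate phrases 1–2: a period heard twice, not a double period (which would end weakly at phrase 2).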